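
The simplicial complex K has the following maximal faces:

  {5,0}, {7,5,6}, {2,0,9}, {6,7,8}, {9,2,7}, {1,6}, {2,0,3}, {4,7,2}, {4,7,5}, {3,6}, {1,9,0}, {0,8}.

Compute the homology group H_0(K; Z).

Fix the vertex order 0 < 1 < 2 < 3 < 4 < 5 < 6 < 7 < 8 < 9 and write every simplex with vertices in increasing order. Then dim K = 2 and the simplices of K are:

  0-simplices (10): [0], [1], [2], [3], [4], [5], [6], [7], [8], [9]
  1-simplices (21): [0,1], [0,2], [0,3], [0,5], [0,8], [0,9], [1,6], [1,9], [2,3], [2,4], [2,7], [2,9], [3,6], [4,5], [4,7], [5,6], [5,7], [6,7], [6,8], [7,8], [7,9]
  2-simplices (8): [0,1,9], [0,2,3], [0,2,9], [2,4,7], [2,7,9], [4,5,7], [5,6,7], [6,7,8]

giving chain groups C_0 ≅ Z^10, C_1 ≅ Z^21, C_2 ≅ Z^8.

The boundary map ∂_1: C_1 → C_0 sends each edge [p,q] (with p < q) to q − p. For instance
  ∂[7,9] = [9] − [7].
As a 10×21 matrix over Z this has rank 9, with invariant factors (1,1,1,1,1,1,1,1,1).

Boundary ∂_2: C_2 → C_1 sends each 2-simplex [p,q,r] to [q,r] − [p,r] + [p,q]. For instance
  ∂[2,7,9] = [7,9] − [2,9] + [2,7],
  ∂[4,5,7] = [5,7] − [4,7] + [4,5].
The resulting 21×8 matrix has rank 8, and its Smith normal form has invariant factors (1,1,1,1,1,1,1,1).

Computing H_k = (kernel of ∂_k) / (image of ∂_{k+1}):

  H_0: rank C_0 − rank ∂_1 = 10 − 9 = 1, and the invariant factors of ∂_1 are all 1, so H_0 ≅ Z.

H_0 ≅ Z.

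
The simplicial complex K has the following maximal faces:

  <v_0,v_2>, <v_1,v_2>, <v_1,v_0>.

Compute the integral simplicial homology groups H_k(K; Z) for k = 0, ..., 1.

Fix the vertex order v_0 < v_1 < v_2 and write every simplex with vertices in increasing order. Then dim K = 1 and the simplices of K are:

  0-simplices (3): [v_0], [v_1], [v_2]
  1-simplices (3): [v_0,v_1], [v_0,v_2], [v_1,v_2]

Hence C_0 ≅ Z^3, C_1 ≅ Z^3.

Boundary ∂_1: C_1 → C_0 is given by ∂[p,q] = [q] − [p]. For instance
  ∂[v_1,v_2] = [v_2] − [v_1].
The resulting 3×3 matrix has rank 2, and its Smith normal form has invariant factors (1,1).

Computing H_k = (kernel of ∂_k) / (image of ∂_{k+1}):

  H_0: rank C_0 − rank ∂_1 = 3 − 2 = 1, and the invariant factors of ∂_1 are all 1, so H_0 = Z.
  H_1: rank ker ∂_1 − rank ∂_2 = (3 − 2) − 0 = 1, and there is no ∂_2, so H_1 = Z.

H_0 = Z,  H_1 = Z.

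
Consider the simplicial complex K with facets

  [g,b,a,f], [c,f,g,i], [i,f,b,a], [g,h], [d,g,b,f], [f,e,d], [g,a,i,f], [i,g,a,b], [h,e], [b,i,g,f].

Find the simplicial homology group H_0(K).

Take the total order a < b < c < d < e < f < g < h < i on the vertex set. Then K (dimension 3) consists of the simplices:

  0-simplices (9): a, b, c, d, e, f, g, h, i
  1-simplices (20): ab, af, ag, ai, bd, bf, bg, bi, cf, cg, ci, de, df, dg, ef, eh, fg, fi, gh, gi
  2-simplices (17): abf, abg, abi, afg, afi, agi, bdf, bdg, bfg, bfi, bgi, cfg, cfi, cgi, def, dfg, fgi
  3-simplices (7): abfg, abfi, abgi, afgi, bdfg, bfgi, cfgi

so the chain groups are C_0 ≅ Z^9, C_1 ≅ Z^20, C_2 ≅ Z^17, C_3 ≅ Z^7.

Boundary ∂_1: C_1 → C_0 sends each edge [p,q] (with p < q) to q − p. For instance
  ∂cg = g − c.
This gives a 9×20 integer matrix of rank 8; reducing to Smith normal form yields diagonal entries (1,1,1,1,1,1,1,1).

The boundary map ∂_2: C_2 → C_1 sends each 2-simplex [p,q,r] to [q,r] − [p,r] + [p,q]. For instance
  ∂afg = fg − ag + af,
  ∂abi = bi − ai + ab.
The 20×17 boundary matrix has rank 11 and Smith normal form diag(1,1,1,1,1,1,1,1,1,1,1).

Boundary ∂_3: C_3 → C_2 sends each 3-simplex σ to the alternating sum Σ_i (−1)^i (σ with its i-th vertex removed). For instance
  ∂cfgi = fgi − cgi + cfi − cfg,
  ∂abfg = bfg − afg + abg − abf.
This gives a 17×7 integer matrix of rank 6; reducing to Smith normal form yields diagonal entries (1,1,1,1,1,1).

Now H_k = ker ∂_k / im ∂_{k+1}, so:

  H_0: rank C_0 − rank ∂_1 = 9 − 8 = 1, and the invariant factors of ∂_1 are all 1, so H_0 ≅ Z.

H_0 ≅ Z.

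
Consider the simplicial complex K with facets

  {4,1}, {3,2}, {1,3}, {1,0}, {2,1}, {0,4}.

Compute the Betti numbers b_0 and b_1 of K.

b_0 = 1, b_1 = 2.

We work with the vertex ordering 0 < 1 < 2 < 3 < 4. The simplices of K, each written with vertices in increasing order, are:

  0-simplices (5): [0], [1], [2], [3], [4]
  1-simplices (6): [0,1], [0,4], [1,2], [1,3], [1,4], [2,3]

Hence C_0 ≅ Z^5, C_1 ≅ Z^6.

Boundary ∂_1: C_1 → C_0 is given by ∂[p,q] = [q] − [p]. For instance
  ∂[0,1] = [1] − [0].
The resulting 5×6 matrix has rank 4, and its Smith normal form has invariant factors (1,1,1,1).

Now H_k = ker ∂_k / im ∂_{k+1}, so:

  H_0: rank C_0 − rank ∂_1 = 5 − 4 = 1, and the invariant factors of ∂_1 are all 1, so H_0 = Z.
  H_1: rank ker ∂_1 − rank ∂_2 = (6 − 4) − 0 = 2, and there is no ∂_2, so H_1 = Z^2.

As a check, the Euler characteristic is 5 − 6 = -1, which agrees with 1 − 2 = -1.

Hence the Betti numbers are b_0 = 1, b_1 = 2.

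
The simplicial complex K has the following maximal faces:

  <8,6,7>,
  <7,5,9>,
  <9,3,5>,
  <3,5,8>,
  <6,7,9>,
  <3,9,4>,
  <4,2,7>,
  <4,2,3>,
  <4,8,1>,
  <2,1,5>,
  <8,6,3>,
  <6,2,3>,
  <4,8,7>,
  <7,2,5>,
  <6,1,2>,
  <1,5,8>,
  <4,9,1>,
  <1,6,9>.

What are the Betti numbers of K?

We work with the vertex ordering 1 < 2 < 3 < 4 < 5 < 6 < 7 < 8 < 9. The simplices of K, each written with vertices in increasing order, are:

  0-simplices (9): [1], [2], [3], [4], [5], [6], [7], [8], [9]
  1-simplices (27): (27 of them)
  2-simplices (18): [1,2,5], [1,2,6], [1,4,8], [1,4,9], [1,5,8], [1,6,9], [2,3,4], [2,3,6], [2,4,7], [2,5,7], [3,4,9], [3,5,8], [3,5,9], [3,6,8], [4,7,8], [5,7,9], [6,7,8], [6,7,9]

giving chain groups C_0 ≅ Z^9, C_1 ≅ Z^27, C_2 ≅ Z^18.

Boundary ∂_1: C_1 → C_0 is given by ∂[p,q] = [q] − [p].
The resulting 9×27 matrix has rank 8, and its Smith normal form has invariant factors (1,1,1,1,1,1,1,1).

Boundary ∂_2: C_2 → C_1 sends each 2-simplex [p,q,r] to [q,r] − [p,r] + [p,q]. For instance
  ∂[2,4,7] = [4,7] − [2,7] + [2,4],
  ∂[3,6,8] = [6,8] − [3,8] + [3,6].
The resulting 27×18 matrix has rank 17, and its Smith normal form has invariant factors (1,1,1,1,1,1,1,1,1,1,1,1,1,1,1,1,1).

From H_k ≅ ker(∂_k) / im(∂_{k+1}) we obtain:

  H_0: rank C_0 − rank ∂_1 = 9 − 8 = 1, and the invariant factors of ∂_1 are all 1, so H_0 ≅ Z.
  H_1: rank ker ∂_1 − rank ∂_2 = (27 − 8) − 17 = 2, and the invariant factors of ∂_2 are all 1, so H_1 ≅ Z^2.
  H_2: rank ker ∂_2 − rank ∂_3 = (18 − 17) − 0 = 1, and there is no ∂_3, so H_2 ≅ Z.

Hence the Betti numbers are b_0 = 1, b_1 = 2, b_2 = 1.

b_0 = 1, b_1 = 2, b_2 = 1.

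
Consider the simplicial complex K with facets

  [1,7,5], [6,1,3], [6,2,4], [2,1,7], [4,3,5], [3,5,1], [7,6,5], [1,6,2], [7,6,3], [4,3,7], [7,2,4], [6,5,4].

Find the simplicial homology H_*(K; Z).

H_0 ≅ Z,  H_1 ≅ Z/2,  H_2 = 0.

We work with the vertex ordering 1 < 2 < 3 < 4 < 5 < 6 < 7. The simplices of K, each written with vertices in increasing order, are:

  0-simplices (7): [1], [2], [3], [4], [5], [6], [7]
  1-simplices (18): [1,2], [1,3], [1,5], [1,6], [1,7], [2,4], [2,6], [2,7], [3,4], [3,5], [3,6], [3,7], [4,5], [4,6], [4,7], [5,6], [5,7], [6,7]
  2-simplices (12): [1,2,6], [1,2,7], [1,3,5], [1,3,6], [1,5,7], [2,4,6], [2,4,7], [3,4,5], [3,4,7], [3,6,7], [4,5,6], [5,6,7]

giving chain groups C_0 ≅ Z^7, C_1 ≅ Z^18, C_2 ≅ Z^12.

The boundary map ∂_1: C_1 → C_0 is given by ∂[p,q] = [q] − [p].
As a 7×18 matrix over Z this has rank 6, with invariant factors (1,1,1,1,1,1).

Boundary ∂_2: C_2 → C_1 maps a triangle to the signed sum of its edges. For instance
  ∂[3,4,7] = [4,7] − [3,7] + [3,4],
  ∂[1,3,6] = [3,6] − [1,6] + [1,3].
The resulting 18×12 matrix has rank 12, and its Smith normal form has invariant factors (1,1,1,1,1,1,1,1,1,1,1,2).

Now H_k = ker ∂_k / im ∂_{k+1}, so:

  H_0: rank C_0 − rank ∂_1 = 7 − 6 = 1, and the invariant factors of ∂_1 are all 1, so H_0 = Z.
  H_1: rank ker ∂_1 − rank ∂_2 = (18 − 6) − 12 = 0, and ∂_2 has invariant factor 2 > 1, so H_1 = Z/2.
  H_2: rank ker ∂_2 − rank ∂_3 = (12 − 12) − 0 = 0, and there is no ∂_3, so H_2 = 0.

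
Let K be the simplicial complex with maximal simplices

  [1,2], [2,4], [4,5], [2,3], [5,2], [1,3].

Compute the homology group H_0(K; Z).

H_0 ≅ Z.

Take the total order 1 < 2 < 3 < 4 < 5 on the vertex set. Then K (dimension 1) consists of the simplices:

  0-simplices (5): [1], [2], [3], [4], [5]
  1-simplices (6): [1,2], [1,3], [2,3], [2,4], [2,5], [4,5]

Hence C_0 ≅ Z^5, C_1 ≅ Z^6.

∂_1: C_1 → C_0 maps an edge to its endpoints' difference, ∂[p,q] = q − p. For instance
  ∂[2,3] = [3] − [2].
As a 5×6 matrix over Z this has rank 4, with invariant factors (1,1,1,1).

Now H_k = ker ∂_k / im ∂_{k+1}, so:

  H_0: rank C_0 − rank ∂_1 = 5 − 4 = 1, and the invariant factors of ∂_1 are all 1, so H_0 = Z.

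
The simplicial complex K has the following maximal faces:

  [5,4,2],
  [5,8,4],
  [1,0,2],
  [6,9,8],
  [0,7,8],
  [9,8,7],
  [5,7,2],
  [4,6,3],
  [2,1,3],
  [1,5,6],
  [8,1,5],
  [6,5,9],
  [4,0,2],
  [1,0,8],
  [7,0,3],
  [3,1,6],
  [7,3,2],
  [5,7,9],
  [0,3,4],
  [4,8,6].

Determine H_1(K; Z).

H_1 = Z ⊕ Z/2.

Fix the vertex order 0 < 1 < 2 < 3 < 4 < 5 < 6 < 7 < 8 < 9 and write every simplex with vertices in increasing order. Then dim K = 2 and the simplices of K are:

  0-simplices (10): [0], [1], [2], [3], [4], [5], [6], [7], [8], [9]
  1-simplices (30): (30 of them)
  2-simplices (20): (20 of them)

so the chain groups are C_0 ≅ Z^10, C_1 ≅ Z^30, C_2 ≅ Z^20.

∂_1: C_1 → C_0 maps an edge to its endpoints' difference, ∂[p,q] = q − p.
The 10×30 boundary matrix has rank 9 and Smith normal form diag(1,1,1,1,1,1,1,1,1).

∂_2: C_2 → C_1 acts by ∂[p,q,r] = [q,r] − [p,r] + [p,q]. For instance
  ∂[3,4,6] = [4,6] − [3,6] + [3,4],
  ∂[0,2,4] = [2,4] − [0,4] + [0,2].
The 30×20 boundary matrix has rank 20 and Smith normal form diag(1,1,1,1,1,1,1,1,1,1,1,1,1,1,1,1,1,1,1,2).

Reading off H_k = ker ∂_k / im ∂_{k+1}:

  H_1: rank ker ∂_1 − rank ∂_2 = (30 − 9) − 20 = 1, and ∂_2 has invariant factor 2 > 1, so H_1 ≅ Z ⊕ Z/2.

(K is a triangulation of the Klein bottle.)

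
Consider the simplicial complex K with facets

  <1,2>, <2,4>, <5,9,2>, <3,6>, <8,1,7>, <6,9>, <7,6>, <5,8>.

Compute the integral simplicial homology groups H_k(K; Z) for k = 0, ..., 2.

Fix the vertex order 1 < 2 < 3 < 4 < 5 < 6 < 7 < 8 < 9 and write every simplex with vertices in increasing order. Then dim K = 2 and the simplices of K are:

  0-simplices (9): [1], [2], [3], [4], [5], [6], [7], [8], [9]
  1-simplices (12): [1,2], [1,7], [1,8], [2,4], [2,5], [2,9], [3,6], [5,8], [5,9], [6,7], [6,9], [7,8]
  2-simplices (2): [1,7,8], [2,5,9]

giving chain groups C_0 ≅ Z^9, C_1 ≅ Z^12, C_2 ≅ Z^2.

The boundary map ∂_1: C_1 → C_0 maps an edge to its endpoints' difference, ∂[p,q] = q − p.
The resulting 9×12 matrix has rank 8, and its Smith normal form has invariant factors (1,1,1,1,1,1,1,1).

The boundary map ∂_2: C_2 → C_1 sends each 2-simplex [p,q,r] to [q,r] − [p,r] + [p,q]. For instance
  ∂[2,5,9] = [5,9] − [2,9] + [2,5],
  ∂[1,7,8] = [7,8] − [1,8] + [1,7].
The resulting 12×2 matrix has rank 2, and its Smith normal form has invariant factors (1,1).

Reading off H_k = ker ∂_k / im ∂_{k+1}:

  H_0: rank C_0 − rank ∂_1 = 9 − 8 = 1, and the invariant factors of ∂_1 are all 1, so H_0 = Z.
  H_1: rank ker ∂_1 − rank ∂_2 = (12 − 8) − 2 = 2, and the invariant factors of ∂_2 are all 1, so H_1 = Z^2.
  H_2: rank ker ∂_2 − rank ∂_3 = (2 − 2) − 0 = 0, and there is no ∂_3, so H_2 = 0.

H_0 = Z,  H_1 = Z^2,  H_2 = 0.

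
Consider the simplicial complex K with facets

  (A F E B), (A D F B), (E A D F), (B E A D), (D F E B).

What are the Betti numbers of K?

b_0 = 1, b_1 = 0, b_2 = 0, b_3 = 1.

Fix the vertex order A < B < D < E < F and write every simplex with vertices in increasing order. Then dim K = 3 and the simplices of K are:

  0-simplices (5): A, B, D, E, F
  1-simplices (10): AB, AD, AE, AF, BD, BE, BF, DE, DF, EF
  2-simplices (10): ABD, ABE, ABF, ADE, ADF, AEF, BDE, BDF, BEF, DEF
  3-simplices (5): ABDE, ABDF, ABEF, ADEF, BDEF

so the chain groups are C_0 ≅ Z^5, C_1 ≅ Z^10, C_2 ≅ Z^10, C_3 ≅ Z^5.

Boundary ∂_1: C_1 → C_0 is given by ∂[p,q] = [q] − [p]. For instance
  ∂DF = F − D.
The 5×10 boundary matrix has rank 4 and Smith normal form diag(1,1,1,1).

∂_2: C_2 → C_1 acts by ∂[p,q,r] = [q,r] − [p,r] + [p,q]. For instance
  ∂ADE = DE − AE + AD,
  ∂ABE = BE − AE + AB.
This gives a 10×10 integer matrix of rank 6; reducing to Smith normal form yields diagonal entries (1,1,1,1,1,1).

The boundary map ∂_3: C_3 → C_2 sends each 3-simplex σ to the alternating sum Σ_i (−1)^i (σ with its i-th vertex removed). For instance
  ∂BDEF = DEF − BEF + BDF − BDE,
  ∂ABDF = BDF − ADF + ABF − ABD.
The 10×5 boundary matrix has rank 4 and Smith normal form diag(1,1,1,1).

From H_k ≅ ker(∂_k) / im(∂_{k+1}) we obtain:

  H_0: rank C_0 − rank ∂_1 = 5 − 4 = 1, and the invariant factors of ∂_1 are all 1, so H_0 ≅ Z.
  H_1: rank ker ∂_1 − rank ∂_2 = (10 − 4) − 6 = 0, and the invariant factors of ∂_2 are all 1, so H_1 ≅ 0.
  H_2: rank ker ∂_2 − rank ∂_3 = (10 − 6) − 4 = 0, and the invariant factors of ∂_3 are all 1, so H_2 ≅ 0.
  H_3: rank ker ∂_3 − rank ∂_4 = (5 − 4) − 0 = 1, and there is no ∂_4, so H_3 ≅ Z.

Hence the Betti numbers are b_0 = 1, b_1 = 0, b_2 = 0, b_3 = 1.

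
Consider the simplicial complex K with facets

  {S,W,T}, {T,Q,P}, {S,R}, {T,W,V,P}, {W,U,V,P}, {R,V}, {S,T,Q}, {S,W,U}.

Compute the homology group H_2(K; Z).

H_2 ≅ 0.

Take the total order P < Q < R < S < T < U < V < W on the vertex set. Then K (dimension 3) consists of the simplices:

  0-simplices (8): P, Q, R, S, T, U, V, W
  1-simplices (17): PQ, PT, PU, PV, PW, QS, QT, RS, RV, ST, SU, SW, TV, TW, UV, UW, VW
  2-simplices (11): PQT, PTV, PTW, PUV, PUW, PVW, QST, STW, SUW, TVW, UVW
  3-simplices (2): PTVW, PUVW

giving chain groups C_0 ≅ Z^8, C_1 ≅ Z^17, C_2 ≅ Z^11, C_3 ≅ Z^2.

The boundary map ∂_1: C_1 → C_0 is given by ∂[p,q] = [q] − [p].
The 8×17 boundary matrix has rank 7 and Smith normal form diag(1,1,1,1,1,1,1).

Boundary ∂_2: C_2 → C_1 sends each 2-simplex [p,q,r] to [q,r] − [p,r] + [p,q]. For instance
  ∂PVW = VW − PW + PV,
  ∂PUW = UW − PW + PU.
As a 17×11 matrix over Z this has rank 9, with invariant factors (1,1,1,1,1,1,1,1,1).

Boundary ∂_3: C_3 → C_2 sends each 3-simplex σ to the alternating sum Σ_i (−1)^i (σ with its i-th vertex removed). For instance
  ∂PTVW = TVW − PVW + PTW − PTV,
  ∂PUVW = UVW − PVW + PUW − PUV.
The 11×2 boundary matrix has rank 2 and Smith normal form diag(1,1).

Computing H_k = (kernel of ∂_k) / (image of ∂_{k+1}):

  H_2: rank ker ∂_2 − rank ∂_3 = (11 − 9) − 2 = 0, and the invariant factors of ∂_3 are all 1, so H_2 = 0.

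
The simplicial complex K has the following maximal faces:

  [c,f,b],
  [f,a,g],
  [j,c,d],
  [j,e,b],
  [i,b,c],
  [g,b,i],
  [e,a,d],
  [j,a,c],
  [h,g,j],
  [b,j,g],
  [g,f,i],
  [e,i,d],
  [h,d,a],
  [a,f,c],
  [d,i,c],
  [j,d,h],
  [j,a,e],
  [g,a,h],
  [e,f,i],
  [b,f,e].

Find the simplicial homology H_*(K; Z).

H_0 = Z,  H_1 = Z ⊕ Z/2,  H_2 = 0.

Order the vertices as a < b < c < d < e < f < g < h < i < j. Listing each simplex with vertices in this order, K has dimension 2 with simplices:

  0-simplices (10): a, b, c, d, e, f, g, h, i, j
  1-simplices (30): ac, ad, ae, af, ag, ah, aj, bc, be, bf, bg, bi, bj, cd, cf, ci, cj, de, dh, di, dj, ef, ei, ej, fg, fi, gh, gi, gj, hj
  2-simplices (20): acf, acj, ade, adh, aej, afg, agh, bcf, bci, bef, bej, bgi, bgj, cdi, cdj, dei, dhj, efi, fgi, ghj

so the chain groups are C_0 ≅ Z^10, C_1 ≅ Z^30, C_2 ≅ Z^20.

The boundary map ∂_1: C_1 → C_0 sends each edge [p,q] (with p < q) to q − p. For instance
  ∂ci = i − c.
This gives a 10×30 integer matrix of rank 9; reducing to Smith normal form yields diagonal entries (1,1,1,1,1,1,1,1,1).

The boundary map ∂_2: C_2 → C_1 maps a triangle to the signed sum of its edges. For instance
  ∂bci = ci − bi + bc,
  ∂bgi = gi − bi + bg.
The 30×20 boundary matrix has rank 20 and Smith normal form diag(1,1,1,1,1,1,1,1,1,1,1,1,1,1,1,1,1,1,1,2).

Computing H_k = (kernel of ∂_k) / (image of ∂_{k+1}):

  H_0: rank C_0 − rank ∂_1 = 10 − 9 = 1, and the invariant factors of ∂_1 are all 1, so H_0 ≅ Z.
  H_1: rank ker ∂_1 − rank ∂_2 = (30 − 9) − 20 = 1, and ∂_2 has invariant factor 2 > 1, so H_1 ≅ Z ⊕ Z/2.
  H_2: rank ker ∂_2 − rank ∂_3 = (20 − 20) − 0 = 0, and there is no ∂_3, so H_2 ≅ 0.

As a check, the Euler characteristic is 10 − 30 + 20 = 0, which agrees with 1 − 1 + 0 = 0.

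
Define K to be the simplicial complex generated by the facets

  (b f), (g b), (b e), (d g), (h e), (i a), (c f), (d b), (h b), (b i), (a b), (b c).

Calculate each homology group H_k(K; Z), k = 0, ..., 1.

We work with the vertex ordering a < b < c < d < e < f < g < h < i. The simplices of K, each written with vertices in increasing order, are:

  0-simplices (9): a, b, c, d, e, f, g, h, i
  1-simplices (12): ab, ai, bc, bd, be, bf, bg, bh, bi, cf, dg, eh

Hence C_0 ≅ Z^9, C_1 ≅ Z^12.

The boundary map ∂_1: C_1 → C_0 sends each edge [p,q] (with p < q) to q − p. For instance
  ∂eh = h − e.
This gives a 9×12 integer matrix of rank 8; reducing to Smith normal form yields diagonal entries (1,1,1,1,1,1,1,1).

Computing H_k = (kernel of ∂_k) / (image of ∂_{k+1}):

  H_0: rank C_0 − rank ∂_1 = 9 − 8 = 1, and the invariant factors of ∂_1 are all 1, so H_0 = Z.
  H_1: rank ker ∂_1 − rank ∂_2 = (12 − 8) − 0 = 4, and there is no ∂_2, so H_1 = Z^4.

H_0 ≅ Z,  H_1 ≅ Z^4.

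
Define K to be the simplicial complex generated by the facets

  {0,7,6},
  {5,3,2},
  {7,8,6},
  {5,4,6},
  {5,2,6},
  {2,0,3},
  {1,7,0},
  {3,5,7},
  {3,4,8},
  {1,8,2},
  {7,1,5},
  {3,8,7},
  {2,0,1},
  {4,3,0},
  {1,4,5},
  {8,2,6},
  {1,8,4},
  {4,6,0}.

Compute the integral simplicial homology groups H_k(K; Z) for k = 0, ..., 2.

H_0 ≅ Z,  H_1 ≅ Z^2,  H_2 ≅ Z.

Order the vertices as 0 < 1 < 2 < 3 < 4 < 5 < 6 < 7 < 8. Listing each simplex with vertices in this order, K has dimension 2 with simplices:

  0-simplices (9): [0], [1], [2], [3], [4], [5], [6], [7], [8]
  1-simplices (27): (27 of them)
  2-simplices (18): [0,1,2], [0,1,7], [0,2,3], [0,3,4], [0,4,6], [0,6,7], [1,2,8], [1,4,5], [1,4,8], [1,5,7], [2,3,5], [2,5,6], [2,6,8], [3,4,8], [3,5,7], [3,7,8], [4,5,6], [6,7,8]

Hence C_0 ≅ Z^9, C_1 ≅ Z^27, C_2 ≅ Z^18.

∂_1: C_1 → C_0 is given by ∂[p,q] = [q] − [p]. For instance
  ∂[5,7] = [7] − [5].
The resulting 9×27 matrix has rank 8, and its Smith normal form has invariant factors (1,1,1,1,1,1,1,1).

The boundary map ∂_2: C_2 → C_1 acts by ∂[p,q,r] = [q,r] − [p,r] + [p,q]. For instance
  ∂[2,5,6] = [5,6] − [2,6] + [2,5],
  ∂[0,1,7] = [1,7] − [0,7] + [0,1].
The 27×18 boundary matrix has rank 17 and Smith normal form diag(1,1,1,1,1,1,1,1,1,1,1,1,1,1,1,1,1).

Computing H_k = (kernel of ∂_k) / (image of ∂_{k+1}):

  H_0: rank C_0 − rank ∂_1 = 9 − 8 = 1, and the invariant factors of ∂_1 are all 1, so H_0 ≅ Z.
  H_1: rank ker ∂_1 − rank ∂_2 = (27 − 8) − 17 = 2, and the invariant factors of ∂_2 are all 1, so H_1 ≅ Z^2.
  H_2: rank ker ∂_2 − rank ∂_3 = (18 − 17) − 0 = 1, and there is no ∂_3, so H_2 ≅ Z.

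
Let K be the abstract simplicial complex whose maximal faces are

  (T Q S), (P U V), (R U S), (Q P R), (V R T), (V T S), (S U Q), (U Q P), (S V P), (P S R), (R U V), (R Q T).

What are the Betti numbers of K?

Order the vertices as P < Q < R < S < T < U < V. Listing each simplex with vertices in this order, K has dimension 2 with simplices:

  0-simplices (7): P, Q, R, S, T, U, V
  1-simplices (18): PQ, PR, PS, PU, PV, QR, QS, QT, QU, RS, RT, RU, RV, ST, SU, SV, TV, UV
  2-simplices (12): PQR, PQU, PRS, PSV, PUV, QRT, QST, QSU, RSU, RTV, RUV, STV

Hence C_0 ≅ Z^7, C_1 ≅ Z^18, C_2 ≅ Z^12.

∂_1: C_1 → C_0 sends each edge [p,q] (with p < q) to q − p. For instance
  ∂QU = U − Q.
This gives a 7×18 integer matrix of rank 6; reducing to Smith normal form yields diagonal entries (1,1,1,1,1,1).

∂_2: C_2 → C_1 maps a triangle to the signed sum of its edges. For instance
  ∂QST = ST − QT + QS,
  ∂RUV = UV − RV + RU.
This gives a 18×12 integer matrix of rank 12; reducing to Smith normal form yields diagonal entries (1,1,1,1,1,1,1,1,1,1,1,2).

Reading off H_k = ker ∂_k / im ∂_{k+1}:

  H_0: rank C_0 − rank ∂_1 = 7 − 6 = 1, and the invariant factors of ∂_1 are all 1, so H_0 ≅ Z.
  H_1: rank ker ∂_1 − rank ∂_2 = (18 − 6) − 12 = 0, and ∂_2 has invariant factor 2 > 1, so H_1 ≅ Z/2Z.
  H_2: rank ker ∂_2 − rank ∂_3 = (12 − 12) − 0 = 0, and there is no ∂_3, so H_2 ≅ 0.

As a check, the Euler characteristic is 7 − 18 + 12 = 1, which agrees with 1 − 0 + 0 = 1.

Hence the Betti numbers are b_0 = 1, b_1 = 0, b_2 = 0.

b_0 = 1, b_1 = 0, b_2 = 0.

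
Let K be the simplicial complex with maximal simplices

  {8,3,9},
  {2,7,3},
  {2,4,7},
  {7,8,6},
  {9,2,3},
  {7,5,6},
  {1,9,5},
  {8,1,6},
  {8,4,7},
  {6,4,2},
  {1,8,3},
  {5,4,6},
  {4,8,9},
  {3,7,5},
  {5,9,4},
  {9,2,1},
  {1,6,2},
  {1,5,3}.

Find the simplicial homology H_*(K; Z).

H_0 ≅ Z,  H_1 ≅ Z ⊕ Z_2,  H_2 = 0.

Order the vertices as 1 < 2 < 3 < 4 < 5 < 6 < 7 < 8 < 9. Listing each simplex with vertices in this order, K has dimension 2 with simplices:

  0-simplices (9): [1], [2], [3], [4], [5], [6], [7], [8], [9]
  1-simplices (27): (27 of them)
  2-simplices (18): [1,2,6], [1,2,9], [1,3,5], [1,3,8], [1,5,9], [1,6,8], [2,3,7], [2,3,9], [2,4,6], [2,4,7], [3,5,7], [3,8,9], [4,5,6], [4,5,9], [4,7,8], [4,8,9], [5,6,7], [6,7,8]

giving chain groups C_0 ≅ Z^9, C_1 ≅ Z^27, C_2 ≅ Z^18.

The boundary map ∂_1: C_1 → C_0 maps an edge to its endpoints' difference, ∂[p,q] = q − p. For instance
  ∂[2,3] = [3] − [2].
The resulting 9×27 matrix has rank 8, and its Smith normal form has invariant factors (1,1,1,1,1,1,1,1).

Boundary ∂_2: C_2 → C_1 sends each 2-simplex [p,q,r] to [q,r] − [p,r] + [p,q]. For instance
  ∂[2,4,7] = [4,7] − [2,7] + [2,4],
  ∂[2,4,6] = [4,6] − [2,6] + [2,4].
This gives a 27×18 integer matrix of rank 18; reducing to Smith normal form yields diagonal entries (1,1,1,1,1,1,1,1,1,1,1,1,1,1,1,1,1,2).

From H_k ≅ ker(∂_k) / im(∂_{k+1}) we obtain:

  H_0: rank C_0 − rank ∂_1 = 9 − 8 = 1, and the invariant factors of ∂_1 are all 1, so H_0 ≅ Z.
  H_1: rank ker ∂_1 − rank ∂_2 = (27 − 8) − 18 = 1, and ∂_2 has invariant factor 2 > 1, so H_1 ≅ Z ⊕ Z_2.
  H_2: rank ker ∂_2 − rank ∂_3 = (18 − 18) − 0 = 0, and there is no ∂_3, so H_2 ≅ 0.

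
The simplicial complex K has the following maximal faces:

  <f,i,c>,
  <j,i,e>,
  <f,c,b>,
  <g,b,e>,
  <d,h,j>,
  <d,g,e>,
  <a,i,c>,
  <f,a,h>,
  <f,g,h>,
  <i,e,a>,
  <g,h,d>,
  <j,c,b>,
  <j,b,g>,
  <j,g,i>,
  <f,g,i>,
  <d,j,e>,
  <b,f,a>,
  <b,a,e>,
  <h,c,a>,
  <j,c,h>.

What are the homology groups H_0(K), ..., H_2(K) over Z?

H_0 ≅ Z,  H_1 ≅ Z ⊕ Z/2Z,  H_2 = 0.

Fix the vertex order a < b < c < d < e < f < g < h < i < j and write every simplex with vertices in increasing order. Then dim K = 2 and the simplices of K are:

  0-simplices (10): a, b, c, d, e, f, g, h, i, j
  1-simplices (30): ab, ac, ae, af, ah, ai, bc, be, bf, bg, bj, cf, ch, ci, cj, de, dg, dh, dj, eg, ei, ej, fg, fh, fi, gh, gi, gj, hj, ij
  2-simplices (20): abe, abf, ach, aci, aei, afh, bcf, bcj, beg, bgj, cfi, chj, deg, dej, dgh, dhj, eij, fgh, fgi, gij

so the chain groups are C_0 ≅ Z^10, C_1 ≅ Z^30, C_2 ≅ Z^20.

Boundary ∂_1: C_1 → C_0 is given by ∂[p,q] = [q] − [p]. For instance
  ∂gi = i − g.
This gives a 10×30 integer matrix of rank 9; reducing to Smith normal form yields diagonal entries (1,1,1,1,1,1,1,1,1).

The boundary map ∂_2: C_2 → C_1 acts by ∂[p,q,r] = [q,r] − [p,r] + [p,q]. For instance
  ∂aei = ei − ai + ae,
  ∂fgi = gi − fi + fg.
The 30×20 boundary matrix has rank 20 and Smith normal form diag(1,1,1,1,1,1,1,1,1,1,1,1,1,1,1,1,1,1,1,2).

Computing H_k = (kernel of ∂_k) / (image of ∂_{k+1}):

  H_0: rank C_0 − rank ∂_1 = 10 − 9 = 1, and the invariant factors of ∂_1 are all 1, so H_0 ≅ Z.
  H_1: rank ker ∂_1 − rank ∂_2 = (30 − 9) − 20 = 1, and ∂_2 has invariant factor 2 > 1, so H_1 ≅ Z ⊕ Z/2Z.
  H_2: rank ker ∂_2 − rank ∂_3 = (20 − 20) − 0 = 0, and there is no ∂_3, so H_2 ≅ 0.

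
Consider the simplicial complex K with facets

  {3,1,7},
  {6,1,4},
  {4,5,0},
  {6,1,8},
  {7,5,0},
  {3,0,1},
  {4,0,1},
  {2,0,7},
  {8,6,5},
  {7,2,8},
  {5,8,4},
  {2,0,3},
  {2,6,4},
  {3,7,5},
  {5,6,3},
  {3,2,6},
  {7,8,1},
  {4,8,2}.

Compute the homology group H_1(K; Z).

Fix the vertex order 0 < 1 < 2 < 3 < 4 < 5 < 6 < 7 < 8 and write every simplex with vertices in increasing order. Then dim K = 2 and the simplices of K are:

  0-simplices (9): [0], [1], [2], [3], [4], [5], [6], [7], [8]
  1-simplices (27): (27 of them)
  2-simplices (18): [0,1,3], [0,1,4], [0,2,3], [0,2,7], [0,4,5], [0,5,7], [1,3,7], [1,4,6], [1,6,8], [1,7,8], [2,3,6], [2,4,6], [2,4,8], [2,7,8], [3,5,6], [3,5,7], [4,5,8], [5,6,8]

Hence C_0 ≅ Z^9, C_1 ≅ Z^27, C_2 ≅ Z^18.

∂_1: C_1 → C_0 is given by ∂[p,q] = [q] − [p]. For instance
  ∂[3,5] = [5] − [3].
The 9×27 boundary matrix has rank 8 and Smith normal form diag(1,1,1,1,1,1,1,1).

Boundary ∂_2: C_2 → C_1 sends each 2-simplex [p,q,r] to [q,r] − [p,r] + [p,q]. For instance
  ∂[0,2,7] = [2,7] − [0,7] + [0,2],
  ∂[0,1,3] = [1,3] − [0,3] + [0,1].
This gives a 27×18 integer matrix of rank 18; reducing to Smith normal form yields diagonal entries (1,1,1,1,1,1,1,1,1,1,1,1,1,1,1,1,1,2).

Reading off H_k = ker ∂_k / im ∂_{k+1}:

  H_1: rank ker ∂_1 − rank ∂_2 = (27 − 8) − 18 = 1, and ∂_2 has invariant factor 2 > 1, so H_1 ≅ Z ⊕ Z_2.

H_1 = Z ⊕ Z_2.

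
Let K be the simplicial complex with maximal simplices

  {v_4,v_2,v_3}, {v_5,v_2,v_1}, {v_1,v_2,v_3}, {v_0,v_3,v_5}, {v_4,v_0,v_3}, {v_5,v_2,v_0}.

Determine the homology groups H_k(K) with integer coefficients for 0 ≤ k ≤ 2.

H_0 ≅ Z,  H_1 ≅ Z,  H_2 = 0.

We work with the vertex ordering v_0 < v_1 < v_2 < v_3 < v_4 < v_5. The simplices of K, each written with vertices in increasing order, are:

  0-simplices (6): [v_0], [v_1], [v_2], [v_3], [v_4], [v_5]
  1-simplices (12): [v_0,v_2], [v_0,v_3], [v_0,v_4], [v_0,v_5], [v_1,v_2], [v_1,v_3], [v_1,v_5], [v_2,v_3], [v_2,v_4], [v_2,v_5], [v_3,v_4], [v_3,v_5]
  2-simplices (6): [v_0,v_2,v_5], [v_0,v_3,v_4], [v_0,v_3,v_5], [v_1,v_2,v_3], [v_1,v_2,v_5], [v_2,v_3,v_4]

giving chain groups C_0 ≅ Z^6, C_1 ≅ Z^12, C_2 ≅ Z^6.

The boundary map ∂_1: C_1 → C_0 maps an edge to its endpoints' difference, ∂[p,q] = q − p. For instance
  ∂[v_1,v_3] = [v_3] − [v_1].
The resulting 6×12 matrix has rank 5, and its Smith normal form has invariant factors (1,1,1,1,1).

The boundary map ∂_2: C_2 → C_1 maps a triangle to the signed sum of its edges. For instance
  ∂[v_0,v_3,v_5] = [v_3,v_5] − [v_0,v_5] + [v_0,v_3],
  ∂[v_0,v_3,v_4] = [v_3,v_4] − [v_0,v_4] + [v_0,v_3].
This gives a 12×6 integer matrix of rank 6; reducing to Smith normal form yields diagonal entries (1,1,1,1,1,1).

Now H_k = ker ∂_k / im ∂_{k+1}, so:

  H_0: rank C_0 − rank ∂_1 = 6 − 5 = 1, and the invariant factors of ∂_1 are all 1, so H_0 ≅ Z.
  H_1: rank ker ∂_1 − rank ∂_2 = (12 − 5) − 6 = 1, and the invariant factors of ∂_2 are all 1, so H_1 ≅ Z.
  H_2: rank ker ∂_2 − rank ∂_3 = (6 − 6) − 0 = 0, and there is no ∂_3, so H_2 ≅ 0.

As a check, the Euler characteristic is 6 − 12 + 6 = 0, which agrees with 1 − 1 + 0 = 0.
(K is a triangulation of the cylinder S^1 x I.)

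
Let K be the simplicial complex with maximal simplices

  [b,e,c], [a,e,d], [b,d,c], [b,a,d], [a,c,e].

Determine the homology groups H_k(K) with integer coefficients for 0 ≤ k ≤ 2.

We work with the vertex ordering a < b < c < d < e. The simplices of K, each written with vertices in increasing order, are:

  0-simplices (5): a, b, c, d, e
  1-simplices (10): ab, ac, ad, ae, bc, bd, be, cd, ce, de
  2-simplices (5): abd, ace, ade, bcd, bce

so the chain groups are C_0 ≅ Z^5, C_1 ≅ Z^10, C_2 ≅ Z^5.

Boundary ∂_1: C_1 → C_0 sends each edge [p,q] (with p < q) to q − p. For instance
  ∂bc = c − b.
The 5×10 boundary matrix has rank 4 and Smith normal form diag(1,1,1,1).

∂_2: C_2 → C_1 acts by ∂[p,q,r] = [q,r] − [p,r] + [p,q]. For instance
  ∂ace = ce − ae + ac,
  ∂bcd = cd − bd + bc.
The 10×5 boundary matrix has rank 5 and Smith normal form diag(1,1,1,1,1).

Computing H_k = (kernel of ∂_k) / (image of ∂_{k+1}):

  H_0: rank C_0 − rank ∂_1 = 5 − 4 = 1, and the invariant factors of ∂_1 are all 1, so H_0 ≅ Z.
  H_1: rank ker ∂_1 − rank ∂_2 = (10 − 4) − 5 = 1, and the invariant factors of ∂_2 are all 1, so H_1 ≅ Z.
  H_2: rank ker ∂_2 − rank ∂_3 = (5 − 5) − 0 = 0, and there is no ∂_3, so H_2 ≅ 0.

(K is a triangulation of the Möbius band.)

H_0 ≅ Z,  H_1 ≅ Z,  H_2 = 0.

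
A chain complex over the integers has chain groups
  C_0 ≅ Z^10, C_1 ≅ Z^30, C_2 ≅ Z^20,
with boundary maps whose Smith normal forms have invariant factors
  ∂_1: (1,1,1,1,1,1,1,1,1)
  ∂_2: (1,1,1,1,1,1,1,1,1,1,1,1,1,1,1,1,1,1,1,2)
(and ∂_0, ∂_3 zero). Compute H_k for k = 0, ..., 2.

H_0 = Z,  H_1 = Z × Z/2,  H_2 = 0.

H_0: b_0 = 10 − 0 − 9 = 1; torsion from ∂_1 factors > 1: none. So H_0 = Z.
H_1: b_1 = 30 − 9 − 20 = 1; torsion from ∂_2 factors > 1: [2]. So H_1 = Z × Z/2.
H_2: b_2 = 20 − 20 − 0 = 0; torsion from ∂_3 factors > 1: none. So H_2 = 0.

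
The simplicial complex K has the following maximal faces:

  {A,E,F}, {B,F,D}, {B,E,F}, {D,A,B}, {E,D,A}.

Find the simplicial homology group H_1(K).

Fix the vertex order A < B < D < E < F and write every simplex with vertices in increasing order. Then dim K = 2 and the simplices of K are:

  0-simplices (5): A, B, D, E, F
  1-simplices (10): AB, AD, AE, AF, BD, BE, BF, DE, DF, EF
  2-simplices (5): ABD, ADE, AEF, BDF, BEF

so the chain groups are C_0 ≅ Z^5, C_1 ≅ Z^10, C_2 ≅ Z^5.

∂_1: C_1 → C_0 is given by ∂[p,q] = [q] − [p].
This gives a 5×10 integer matrix of rank 4; reducing to Smith normal form yields diagonal entries (1,1,1,1).

The boundary map ∂_2: C_2 → C_1 maps a triangle to the signed sum of its edges. For instance
  ∂ADE = DE − AE + AD,
  ∂BDF = DF − BF + BD.
The resulting 10×5 matrix has rank 5, and its Smith normal form has invariant factors (1,1,1,1,1).

From H_k ≅ ker(∂_k) / im(∂_{k+1}) we obtain:

  H_1: rank ker ∂_1 − rank ∂_2 = (10 − 4) − 5 = 1, and the invariant factors of ∂_2 are all 1, so H_1 = Z.

(K is a triangulation of the Möbius band.)

H_1 ≅ Z.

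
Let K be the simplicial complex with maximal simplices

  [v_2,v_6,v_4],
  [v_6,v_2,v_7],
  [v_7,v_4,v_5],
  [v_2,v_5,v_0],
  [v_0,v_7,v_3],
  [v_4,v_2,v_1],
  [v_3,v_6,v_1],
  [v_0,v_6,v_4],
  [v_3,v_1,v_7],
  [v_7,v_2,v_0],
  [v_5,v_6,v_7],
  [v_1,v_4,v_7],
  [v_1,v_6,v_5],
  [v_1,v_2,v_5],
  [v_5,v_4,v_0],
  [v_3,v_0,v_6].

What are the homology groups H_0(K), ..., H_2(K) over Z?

H_0 = Z,  H_1 = Z^2,  H_2 = Z.

We work with the vertex ordering v_0 < v_1 < v_2 < v_3 < v_4 < v_5 < v_6 < v_7. The simplices of K, each written with vertices in increasing order, are:

  0-simplices (8): [v_0], [v_1], [v_2], [v_3], [v_4], [v_5], [v_6], [v_7]
  1-simplices (24): (24 of them)
  2-simplices (16): (16 of them)

so the chain groups are C_0 ≅ Z^8, C_1 ≅ Z^24, C_2 ≅ Z^16.

∂_1: C_1 → C_0 is given by ∂[p,q] = [q] − [p]. For instance
  ∂[v_1,v_5] = [v_5] − [v_1].
As a 8×24 matrix over Z this has rank 7, with invariant factors (1,1,1,1,1,1,1).

∂_2: C_2 → C_1 maps a triangle to the signed sum of its edges. For instance
  ∂[v_1,v_2,v_4] = [v_2,v_4] − [v_1,v_4] + [v_1,v_2],
  ∂[v_0,v_3,v_7] = [v_3,v_7] − [v_0,v_7] + [v_0,v_3].
This gives a 24×16 integer matrix of rank 15; reducing to Smith normal form yields diagonal entries (1,1,1,1,1,1,1,1,1,1,1,1,1,1,1).

Reading off H_k = ker ∂_k / im ∂_{k+1}:

  H_0: rank C_0 − rank ∂_1 = 8 − 7 = 1, and the invariant factors of ∂_1 are all 1, so H_0 ≅ Z.
  H_1: rank ker ∂_1 − rank ∂_2 = (24 − 7) − 15 = 2, and the invariant factors of ∂_2 are all 1, so H_1 ≅ Z^2.
  H_2: rank ker ∂_2 − rank ∂_3 = (16 − 15) − 0 = 1, and there is no ∂_3, so H_2 ≅ Z.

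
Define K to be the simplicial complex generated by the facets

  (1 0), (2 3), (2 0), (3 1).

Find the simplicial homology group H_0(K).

H_0 = Z.

Take the total order 0 < 1 < 2 < 3 on the vertex set. Then K (dimension 1) consists of the simplices:

  0-simplices (4): [0], [1], [2], [3]
  1-simplices (4): [0,1], [0,2], [1,3], [2,3]

Hence C_0 ≅ Z^4, C_1 ≅ Z^4.

Boundary ∂_1: C_1 → C_0 sends each edge [p,q] (with p < q) to q − p.
This gives a 4×4 integer matrix of rank 3; reducing to Smith normal form yields diagonal entries (1,1,1).

From H_k ≅ ker(∂_k) / im(∂_{k+1}) we obtain:

  H_0: rank C_0 − rank ∂_1 = 4 − 3 = 1, and the invariant factors of ∂_1 are all 1, so H_0 ≅ Z.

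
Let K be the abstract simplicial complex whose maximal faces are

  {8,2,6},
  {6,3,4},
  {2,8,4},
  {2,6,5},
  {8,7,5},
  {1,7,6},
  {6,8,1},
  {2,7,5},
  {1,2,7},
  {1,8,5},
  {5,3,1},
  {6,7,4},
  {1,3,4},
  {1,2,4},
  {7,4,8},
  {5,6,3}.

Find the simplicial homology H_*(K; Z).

Take the total order 1 < 2 < 3 < 4 < 5 < 6 < 7 < 8 on the vertex set. Then K (dimension 2) consists of the simplices:

  0-simplices (8): [1], [2], [3], [4], [5], [6], [7], [8]
  1-simplices (24): (24 of them)
  2-simplices (16): [1,2,4], [1,2,7], [1,3,4], [1,3,5], [1,5,8], [1,6,7], [1,6,8], [2,4,8], [2,5,6], [2,5,7], [2,6,8], [3,4,6], [3,5,6], [4,6,7], [4,7,8], [5,7,8]

giving chain groups C_0 ≅ Z^8, C_1 ≅ Z^24, C_2 ≅ Z^16.

∂_1: C_1 → C_0 is given by ∂[p,q] = [q] − [p]. For instance
  ∂[2,4] = [4] − [2].
This gives a 8×24 integer matrix of rank 7; reducing to Smith normal form yields diagonal entries (1,1,1,1,1,1,1).

∂_2: C_2 → C_1 acts by ∂[p,q,r] = [q,r] − [p,r] + [p,q]. For instance
  ∂[1,6,7] = [6,7] − [1,7] + [1,6],
  ∂[2,5,6] = [5,6] − [2,6] + [2,5].
The 24×16 boundary matrix has rank 15 and Smith normal form diag(1,1,1,1,1,1,1,1,1,1,1,1,1,1,1).

Computing H_k = (kernel of ∂_k) / (image of ∂_{k+1}):

  H_0: rank C_0 − rank ∂_1 = 8 − 7 = 1, and the invariant factors of ∂_1 are all 1, so H_0 ≅ Z.
  H_1: rank ker ∂_1 − rank ∂_2 = (24 − 7) − 15 = 2, and the invariant factors of ∂_2 are all 1, so H_1 ≅ Z^2.
  H_2: rank ker ∂_2 − rank ∂_3 = (16 − 15) − 0 = 1, and there is no ∂_3, so H_2 ≅ Z.

As a check, the Euler characteristic is 8 − 24 + 16 = 0, which agrees with 1 − 2 + 1 = 0.
(K is a triangulation of the torus T^2.)

H_0 ≅ Z,  H_1 ≅ Z^2,  H_2 ≅ Z.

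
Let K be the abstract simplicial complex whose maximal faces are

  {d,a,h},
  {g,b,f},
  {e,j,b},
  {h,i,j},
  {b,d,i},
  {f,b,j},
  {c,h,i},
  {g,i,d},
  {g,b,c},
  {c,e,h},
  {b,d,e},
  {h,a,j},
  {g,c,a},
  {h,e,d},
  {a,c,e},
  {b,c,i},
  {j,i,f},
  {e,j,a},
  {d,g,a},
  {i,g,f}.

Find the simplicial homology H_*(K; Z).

H_0 = Z,  H_1 = Z ⊕ Z/2,  H_2 = 0.

We work with the vertex ordering a < b < c < d < e < f < g < h < i < j. The simplices of K, each written with vertices in increasing order, are:

  0-simplices (10): a, b, c, d, e, f, g, h, i, j
  1-simplices (30): ac, ad, ae, ag, ah, aj, bc, bd, be, bf, bg, bi, bj, ce, cg, ch, ci, de, dg, dh, di, eh, ej, fg, fi, fj, gi, hi, hj, ij
  2-simplices (20): ace, acg, adg, adh, aej, ahj, bcg, bci, bde, bdi, bej, bfg, bfj, ceh, chi, deh, dgi, fgi, fij, hij

so the chain groups are C_0 ≅ Z^10, C_1 ≅ Z^30, C_2 ≅ Z^20.

∂_1: C_1 → C_0 is given by ∂[p,q] = [q] − [p]. For instance
  ∂fg = g − f.
This gives a 10×30 integer matrix of rank 9; reducing to Smith normal form yields diagonal entries (1,1,1,1,1,1,1,1,1).

Boundary ∂_2: C_2 → C_1 sends each 2-simplex [p,q,r] to [q,r] − [p,r] + [p,q]. For instance
  ∂ahj = hj − aj + ah,
  ∂bde = de − be + bd.
The 30×20 boundary matrix has rank 20 and Smith normal form diag(1,1,1,1,1,1,1,1,1,1,1,1,1,1,1,1,1,1,1,2).

From H_k ≅ ker(∂_k) / im(∂_{k+1}) we obtain:

  H_0: rank C_0 − rank ∂_1 = 10 − 9 = 1, and the invariant factors of ∂_1 are all 1, so H_0 = Z.
  H_1: rank ker ∂_1 − rank ∂_2 = (30 − 9) − 20 = 1, and ∂_2 has invariant factor 2 > 1, so H_1 = Z ⊕ Z/2.
  H_2: rank ker ∂_2 − rank ∂_3 = (20 − 20) − 0 = 0, and there is no ∂_3, so H_2 = 0.

(K is a triangulation of the Klein bottle.)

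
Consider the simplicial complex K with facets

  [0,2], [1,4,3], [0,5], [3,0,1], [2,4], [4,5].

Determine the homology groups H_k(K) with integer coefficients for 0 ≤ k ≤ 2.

H_0 ≅ Z,  H_1 ≅ Z^2,  H_2 = 0.

Fix the vertex order 0 < 1 < 2 < 3 < 4 < 5 and write every simplex with vertices in increasing order. Then dim K = 2 and the simplices of K are:

  0-simplices (6): [0], [1], [2], [3], [4], [5]
  1-simplices (9): [0,1], [0,2], [0,3], [0,5], [1,3], [1,4], [2,4], [3,4], [4,5]
  2-simplices (2): [0,1,3], [1,3,4]

so the chain groups are C_0 ≅ Z^6, C_1 ≅ Z^9, C_2 ≅ Z^2.

The boundary map ∂_1: C_1 → C_0 maps an edge to its endpoints' difference, ∂[p,q] = q − p. For instance
  ∂[0,5] = [5] − [0].
The 6×9 boundary matrix has rank 5 and Smith normal form diag(1,1,1,1,1).

The boundary map ∂_2: C_2 → C_1 maps a triangle to the signed sum of its edges. For instance
  ∂[1,3,4] = [3,4] − [1,4] + [1,3],
  ∂[0,1,3] = [1,3] − [0,3] + [0,1].
This gives a 9×2 integer matrix of rank 2; reducing to Smith normal form yields diagonal entries (1,1).

Reading off H_k = ker ∂_k / im ∂_{k+1}:

  H_0: rank C_0 − rank ∂_1 = 6 − 5 = 1, and the invariant factors of ∂_1 are all 1, so H_0 ≅ Z.
  H_1: rank ker ∂_1 − rank ∂_2 = (9 − 5) − 2 = 2, and the invariant factors of ∂_2 are all 1, so H_1 ≅ Z^2.
  H_2: rank ker ∂_2 − rank ∂_3 = (2 − 2) − 0 = 0, and there is no ∂_3, so H_2 ≅ 0.

As a check, the Euler characteristic is 6 − 9 + 2 = -1, which agrees with 1 − 2 + 0 = -1.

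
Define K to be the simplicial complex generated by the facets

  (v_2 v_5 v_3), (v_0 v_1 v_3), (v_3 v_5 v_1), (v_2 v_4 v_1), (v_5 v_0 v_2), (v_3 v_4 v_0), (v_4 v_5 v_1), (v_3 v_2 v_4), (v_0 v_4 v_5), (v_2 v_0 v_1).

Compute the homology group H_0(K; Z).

H_0 ≅ Z.

Fix the vertex order v_0 < v_1 < v_2 < v_3 < v_4 < v_5 and write every simplex with vertices in increasing order. Then dim K = 2 and the simplices of K are:

  0-simplices (6): [v_0], [v_1], [v_2], [v_3], [v_4], [v_5]
  1-simplices (15): (15 of them)
  2-simplices (10): [v_0,v_1,v_2], [v_0,v_1,v_3], [v_0,v_2,v_5], [v_0,v_3,v_4], [v_0,v_4,v_5], [v_1,v_2,v_4], [v_1,v_3,v_5], [v_1,v_4,v_5], [v_2,v_3,v_4], [v_2,v_3,v_5]

Hence C_0 ≅ Z^6, C_1 ≅ Z^15, C_2 ≅ Z^10.

Boundary ∂_1: C_1 → C_0 maps an edge to its endpoints' difference, ∂[p,q] = q − p.
The resulting 6×15 matrix has rank 5, and its Smith normal form has invariant factors (1,1,1,1,1).

The boundary map ∂_2: C_2 → C_1 maps a triangle to the signed sum of its edges. For instance
  ∂[v_0,v_4,v_5] = [v_4,v_5] − [v_0,v_5] + [v_0,v_4],
  ∂[v_2,v_3,v_5] = [v_3,v_5] − [v_2,v_5] + [v_2,v_3].
As a 15×10 matrix over Z this has rank 10, with invariant factors (1,1,1,1,1,1,1,1,1,2).

Computing H_k = (kernel of ∂_k) / (image of ∂_{k+1}):

  H_0: rank C_0 − rank ∂_1 = 6 − 5 = 1, and the invariant factors of ∂_1 are all 1, so H_0 ≅ Z.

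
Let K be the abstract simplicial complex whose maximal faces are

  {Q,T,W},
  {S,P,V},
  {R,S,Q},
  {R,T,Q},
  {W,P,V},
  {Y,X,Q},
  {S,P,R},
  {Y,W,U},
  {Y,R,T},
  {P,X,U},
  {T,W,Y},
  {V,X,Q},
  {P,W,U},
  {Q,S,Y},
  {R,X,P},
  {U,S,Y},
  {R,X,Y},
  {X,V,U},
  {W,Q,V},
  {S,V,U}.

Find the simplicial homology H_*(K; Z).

H_0 = Z,  H_1 = Z ⊕ Z_2,  H_2 = 0.

Fix the vertex order P < Q < R < S < T < U < V < W < X < Y and write every simplex with vertices in increasing order. Then dim K = 2 and the simplices of K are:

  0-simplices (10): P, Q, R, S, T, U, V, W, X, Y
  1-simplices (30): PR, PS, PU, PV, PW, PX, QR, QS, QT, QV, QW, QX, QY, RS, RT, RX, RY, SU, SV, SY, TW, TY, UV, UW, UX, UY, VW, VX, WY, XY
  2-simplices (20): PRS, PRX, PSV, PUW, PUX, PVW, QRS, QRT, QSY, QTW, QVW, QVX, QXY, RTY, RXY, SUV, SUY, TWY, UVX, UWY

so the chain groups are C_0 ≅ Z^10, C_1 ≅ Z^30, C_2 ≅ Z^20.

∂_1: C_1 → C_0 maps an edge to its endpoints' difference, ∂[p,q] = q − p. For instance
  ∂QS = S − Q.
The 10×30 boundary matrix has rank 9 and Smith normal form diag(1,1,1,1,1,1,1,1,1).

Boundary ∂_2: C_2 → C_1 sends each 2-simplex [p,q,r] to [q,r] − [p,r] + [p,q]. For instance
  ∂QVW = VW − QW + QV,
  ∂RTY = TY − RY + RT.
The 30×20 boundary matrix has rank 20 and Smith normal form diag(1,1,1,1,1,1,1,1,1,1,1,1,1,1,1,1,1,1,1,2).

From H_k ≅ ker(∂_k) / im(∂_{k+1}) we obtain:

  H_0: rank C_0 − rank ∂_1 = 10 − 9 = 1, and the invariant factors of ∂_1 are all 1, so H_0 = Z.
  H_1: rank ker ∂_1 − rank ∂_2 = (30 − 9) − 20 = 1, and ∂_2 has invariant factor 2 > 1, so H_1 = Z ⊕ Z_2.
  H_2: rank ker ∂_2 − rank ∂_3 = (20 − 20) − 0 = 0, and there is no ∂_3, so H_2 = 0.

As a check, the Euler characteristic is 10 − 30 + 20 = 0, which agrees with 1 − 1 + 0 = 0.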